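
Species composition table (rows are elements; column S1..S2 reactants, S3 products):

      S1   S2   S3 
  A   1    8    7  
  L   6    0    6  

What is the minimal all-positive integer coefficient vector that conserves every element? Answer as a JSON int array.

A: 4·1+3·8 = 28 | 4·7 = 28
L: 4·6+3·0 = 24 | 4·6 = 24
gcd(4,3,4) = 1

Coefficients: [4, 3, 4]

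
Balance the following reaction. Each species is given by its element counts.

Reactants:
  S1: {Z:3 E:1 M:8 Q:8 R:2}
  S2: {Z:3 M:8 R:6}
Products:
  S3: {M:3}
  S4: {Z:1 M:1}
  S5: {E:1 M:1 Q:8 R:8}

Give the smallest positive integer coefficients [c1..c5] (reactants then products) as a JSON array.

Z: 1·3+1·3 = 6 | 3·0+6·1+1·0 = 6
E: 1·1+1·0 = 1 | 3·0+6·0+1·1 = 1
M: 1·8+1·8 = 16 | 3·3+6·1+1·1 = 16
Q: 1·8+1·0 = 8 | 3·0+6·0+1·8 = 8
R: 1·2+1·6 = 8 | 3·0+6·0+1·8 = 8
gcd(1,1,3,6,1) = 1

Coefficients: [1, 1, 3, 6, 1]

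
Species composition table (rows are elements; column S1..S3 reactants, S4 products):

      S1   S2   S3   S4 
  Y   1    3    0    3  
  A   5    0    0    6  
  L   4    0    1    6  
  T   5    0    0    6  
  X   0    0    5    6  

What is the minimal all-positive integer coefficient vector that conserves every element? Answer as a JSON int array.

Y: 6·1+3·3+6·0 = 15 | 5·3 = 15
A: 6·5+3·0+6·0 = 30 | 5·6 = 30
L: 6·4+3·0+6·1 = 30 | 5·6 = 30
T: 6·5+3·0+6·0 = 30 | 5·6 = 30
X: 6·0+3·0+6·5 = 30 | 5·6 = 30
gcd(6,3,6,5) = 1

Coefficients: [6, 3, 6, 5]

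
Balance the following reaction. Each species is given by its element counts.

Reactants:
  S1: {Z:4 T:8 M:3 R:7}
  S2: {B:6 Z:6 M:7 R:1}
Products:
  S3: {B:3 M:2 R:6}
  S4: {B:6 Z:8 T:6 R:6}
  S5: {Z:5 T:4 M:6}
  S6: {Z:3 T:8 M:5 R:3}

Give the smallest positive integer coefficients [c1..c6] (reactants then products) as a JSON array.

Coefficients: [5, 4, 4, 2, 5, 1]

B: 5·0+4·6 = 24 | 4·3+2·6+5·0+1·0 = 24
Z: 5·4+4·6 = 44 | 4·0+2·8+5·5+1·3 = 44
T: 5·8+4·0 = 40 | 4·0+2·6+5·4+1·8 = 40
M: 5·3+4·7 = 43 | 4·2+2·0+5·6+1·5 = 43
R: 5·7+4·1 = 39 | 4·6+2·6+5·0+1·3 = 39
gcd(5,4,4,2,5,1) = 1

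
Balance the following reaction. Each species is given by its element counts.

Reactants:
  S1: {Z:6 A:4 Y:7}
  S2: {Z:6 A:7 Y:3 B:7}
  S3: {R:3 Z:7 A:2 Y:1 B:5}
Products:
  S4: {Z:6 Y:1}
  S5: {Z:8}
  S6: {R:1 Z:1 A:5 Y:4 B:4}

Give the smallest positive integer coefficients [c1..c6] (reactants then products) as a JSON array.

Coefficients: [3, 2, 2, 5, 1, 6]

R: 3·0+2·0+2·3 = 6 | 5·0+1·0+6·1 = 6
Z: 3·6+2·6+2·7 = 44 | 5·6+1·8+6·1 = 44
A: 3·4+2·7+2·2 = 30 | 5·0+1·0+6·5 = 30
Y: 3·7+2·3+2·1 = 29 | 5·1+1·0+6·4 = 29
B: 3·0+2·7+2·5 = 24 | 5·0+1·0+6·4 = 24
gcd(3,2,2,5,1,6) = 1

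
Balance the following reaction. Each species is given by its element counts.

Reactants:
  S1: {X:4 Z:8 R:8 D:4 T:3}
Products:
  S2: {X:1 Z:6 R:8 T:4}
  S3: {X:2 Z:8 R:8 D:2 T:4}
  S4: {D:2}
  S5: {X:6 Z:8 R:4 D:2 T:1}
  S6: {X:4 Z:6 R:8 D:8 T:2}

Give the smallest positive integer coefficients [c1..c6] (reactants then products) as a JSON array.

Coefficients: [6, 2, 1, 1, 2, 2]

X: 6·4 = 24 | 2·1+1·2+1·0+2·6+2·4 = 24
Z: 6·8 = 48 | 2·6+1·8+1·0+2·8+2·6 = 48
R: 6·8 = 48 | 2·8+1·8+1·0+2·4+2·8 = 48
D: 6·4 = 24 | 2·0+1·2+1·2+2·2+2·8 = 24
T: 6·3 = 18 | 2·4+1·4+1·0+2·1+2·2 = 18
gcd(6,2,1,1,2,2) = 1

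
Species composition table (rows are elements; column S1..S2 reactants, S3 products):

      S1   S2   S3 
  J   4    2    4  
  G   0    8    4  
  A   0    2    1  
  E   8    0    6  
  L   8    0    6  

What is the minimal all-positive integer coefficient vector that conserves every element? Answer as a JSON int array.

J: 3·4+2·2 = 16 | 4·4 = 16
G: 3·0+2·8 = 16 | 4·4 = 16
A: 3·0+2·2 = 4 | 4·1 = 4
E: 3·8+2·0 = 24 | 4·6 = 24
L: 3·8+2·0 = 24 | 4·6 = 24
gcd(3,2,4) = 1

Coefficients: [3, 2, 4]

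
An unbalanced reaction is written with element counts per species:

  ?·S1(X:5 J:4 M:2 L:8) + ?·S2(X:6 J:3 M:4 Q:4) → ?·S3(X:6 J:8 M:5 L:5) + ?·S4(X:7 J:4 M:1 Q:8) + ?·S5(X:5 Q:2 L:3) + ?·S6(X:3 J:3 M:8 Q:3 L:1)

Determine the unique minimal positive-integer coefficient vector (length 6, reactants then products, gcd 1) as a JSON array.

Coefficients: [4, 6, 3, 1, 5, 2]

X: 4·5+6·6 = 56 | 3·6+1·7+5·5+2·3 = 56
J: 4·4+6·3 = 34 | 3·8+1·4+5·0+2·3 = 34
M: 4·2+6·4 = 32 | 3·5+1·1+5·0+2·8 = 32
Q: 4·0+6·4 = 24 | 3·0+1·8+5·2+2·3 = 24
L: 4·8+6·0 = 32 | 3·5+1·0+5·3+2·1 = 32
gcd(4,6,3,1,5,2) = 1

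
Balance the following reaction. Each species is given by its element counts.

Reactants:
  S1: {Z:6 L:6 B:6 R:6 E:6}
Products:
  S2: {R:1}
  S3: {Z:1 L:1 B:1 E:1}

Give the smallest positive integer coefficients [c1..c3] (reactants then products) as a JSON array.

Z: 1·6 = 6 | 6·0+6·1 = 6
L: 1·6 = 6 | 6·0+6·1 = 6
B: 1·6 = 6 | 6·0+6·1 = 6
R: 1·6 = 6 | 6·1+6·0 = 6
E: 1·6 = 6 | 6·0+6·1 = 6
gcd(1,6,6) = 1

Coefficients: [1, 6, 6]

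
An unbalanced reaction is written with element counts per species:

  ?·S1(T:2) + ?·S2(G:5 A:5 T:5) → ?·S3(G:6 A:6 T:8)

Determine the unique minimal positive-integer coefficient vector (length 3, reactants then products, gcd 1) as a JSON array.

Coefficients: [5, 6, 5]

G: 5·0+6·5 = 30 | 5·6 = 30
A: 5·0+6·5 = 30 | 5·6 = 30
T: 5·2+6·5 = 40 | 5·8 = 40
gcd(5,6,5) = 1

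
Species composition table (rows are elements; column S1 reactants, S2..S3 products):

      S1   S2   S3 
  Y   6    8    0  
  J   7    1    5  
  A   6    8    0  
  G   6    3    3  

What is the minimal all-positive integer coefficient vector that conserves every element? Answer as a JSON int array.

Y: 4·6 = 24 | 3·8+5·0 = 24
J: 4·7 = 28 | 3·1+5·5 = 28
A: 4·6 = 24 | 3·8+5·0 = 24
G: 4·6 = 24 | 3·3+5·3 = 24
gcd(4,3,5) = 1

Coefficients: [4, 3, 5]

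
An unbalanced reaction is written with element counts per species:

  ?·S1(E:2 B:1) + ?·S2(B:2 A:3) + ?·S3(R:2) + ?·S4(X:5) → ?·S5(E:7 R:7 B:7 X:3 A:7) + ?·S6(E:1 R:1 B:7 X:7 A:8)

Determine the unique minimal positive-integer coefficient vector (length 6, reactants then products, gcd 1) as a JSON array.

Coefficients: [4, 5, 4, 2, 1, 1]

E: 4·2+5·0+4·0+2·0 = 8 | 1·7+1·1 = 8
R: 4·0+5·0+4·2+2·0 = 8 | 1·7+1·1 = 8
B: 4·1+5·2+4·0+2·0 = 14 | 1·7+1·7 = 14
X: 4·0+5·0+4·0+2·5 = 10 | 1·3+1·7 = 10
A: 4·0+5·3+4·0+2·0 = 15 | 1·7+1·8 = 15
gcd(4,5,4,2,1,1) = 1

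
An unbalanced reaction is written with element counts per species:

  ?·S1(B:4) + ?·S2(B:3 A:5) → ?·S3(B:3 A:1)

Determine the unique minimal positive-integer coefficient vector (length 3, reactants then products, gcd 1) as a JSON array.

B: 3·4+1·3 = 15 | 5·3 = 15
A: 3·0+1·5 = 5 | 5·1 = 5
gcd(3,1,5) = 1

Coefficients: [3, 1, 5]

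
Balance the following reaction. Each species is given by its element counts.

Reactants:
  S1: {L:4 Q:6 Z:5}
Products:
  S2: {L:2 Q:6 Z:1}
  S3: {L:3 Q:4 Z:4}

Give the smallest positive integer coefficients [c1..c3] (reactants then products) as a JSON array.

Coefficients: [5, 1, 6]

L: 5·4 = 20 | 1·2+6·3 = 20
Q: 5·6 = 30 | 1·6+6·4 = 30
Z: 5·5 = 25 | 1·1+6·4 = 25
gcd(5,1,6) = 1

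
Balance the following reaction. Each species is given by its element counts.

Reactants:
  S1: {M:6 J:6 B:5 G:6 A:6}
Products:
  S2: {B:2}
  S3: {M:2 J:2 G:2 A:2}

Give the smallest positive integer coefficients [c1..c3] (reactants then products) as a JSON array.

Coefficients: [2, 5, 6]

M: 2·6 = 12 | 5·0+6·2 = 12
J: 2·6 = 12 | 5·0+6·2 = 12
B: 2·5 = 10 | 5·2+6·0 = 10
G: 2·6 = 12 | 5·0+6·2 = 12
A: 2·6 = 12 | 5·0+6·2 = 12
gcd(2,5,6) = 1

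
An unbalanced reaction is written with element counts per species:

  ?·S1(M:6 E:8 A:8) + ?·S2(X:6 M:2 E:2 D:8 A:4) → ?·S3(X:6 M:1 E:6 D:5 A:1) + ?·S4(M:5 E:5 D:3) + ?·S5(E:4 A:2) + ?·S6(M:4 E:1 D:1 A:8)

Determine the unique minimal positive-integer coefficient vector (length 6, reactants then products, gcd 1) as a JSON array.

Coefficients: [5, 4, 4, 2, 2, 6]

X: 5·0+4·6 = 24 | 4·6+2·0+2·0+6·0 = 24
M: 5·6+4·2 = 38 | 4·1+2·5+2·0+6·4 = 38
E: 5·8+4·2 = 48 | 4·6+2·5+2·4+6·1 = 48
D: 5·0+4·8 = 32 | 4·5+2·3+2·0+6·1 = 32
A: 5·8+4·4 = 56 | 4·1+2·0+2·2+6·8 = 56
gcd(5,4,4,2,2,6) = 1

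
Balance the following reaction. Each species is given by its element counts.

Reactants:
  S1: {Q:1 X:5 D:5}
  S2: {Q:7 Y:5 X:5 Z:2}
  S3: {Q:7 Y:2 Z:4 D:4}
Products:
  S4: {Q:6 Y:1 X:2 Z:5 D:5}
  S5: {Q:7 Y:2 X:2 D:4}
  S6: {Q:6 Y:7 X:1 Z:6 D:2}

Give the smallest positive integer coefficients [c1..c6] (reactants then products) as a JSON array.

Q: 2·1+1·7+6·7 = 51 | 4·6+3·7+1·6 = 51
Y: 2·0+1·5+6·2 = 17 | 4·1+3·2+1·7 = 17
X: 2·5+1·5+6·0 = 15 | 4·2+3·2+1·1 = 15
Z: 2·0+1·2+6·4 = 26 | 4·5+3·0+1·6 = 26
D: 2·5+1·0+6·4 = 34 | 4·5+3·4+1·2 = 34
gcd(2,1,6,4,3,1) = 1

Coefficients: [2, 1, 6, 4, 3, 1]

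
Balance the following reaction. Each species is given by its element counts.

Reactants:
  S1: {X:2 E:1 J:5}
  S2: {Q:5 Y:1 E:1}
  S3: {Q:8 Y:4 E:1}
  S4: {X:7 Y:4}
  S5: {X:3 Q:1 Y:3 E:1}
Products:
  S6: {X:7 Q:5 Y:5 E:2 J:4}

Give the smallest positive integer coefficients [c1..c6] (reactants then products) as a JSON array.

X: 4·2+3·0+1·0+3·7+2·3 = 35 | 5·7 = 35
Q: 4·0+3·5+1·8+3·0+2·1 = 25 | 5·5 = 25
Y: 4·0+3·1+1·4+3·4+2·3 = 25 | 5·5 = 25
E: 4·1+3·1+1·1+3·0+2·1 = 10 | 5·2 = 10
J: 4·5+3·0+1·0+3·0+2·0 = 20 | 5·4 = 20
gcd(4,3,1,3,2,5) = 1

Coefficients: [4, 3, 1, 3, 2, 5]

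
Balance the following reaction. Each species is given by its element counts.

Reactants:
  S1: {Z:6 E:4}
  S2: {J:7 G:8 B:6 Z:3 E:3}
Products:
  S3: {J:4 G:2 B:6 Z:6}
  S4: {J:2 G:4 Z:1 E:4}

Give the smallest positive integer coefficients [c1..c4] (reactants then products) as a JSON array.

J: 3·0+4·7 = 28 | 4·4+6·2 = 28
G: 3·0+4·8 = 32 | 4·2+6·4 = 32
B: 3·0+4·6 = 24 | 4·6+6·0 = 24
Z: 3·6+4·3 = 30 | 4·6+6·1 = 30
E: 3·4+4·3 = 24 | 4·0+6·4 = 24
gcd(3,4,4,6) = 1

Coefficients: [3, 4, 4, 6]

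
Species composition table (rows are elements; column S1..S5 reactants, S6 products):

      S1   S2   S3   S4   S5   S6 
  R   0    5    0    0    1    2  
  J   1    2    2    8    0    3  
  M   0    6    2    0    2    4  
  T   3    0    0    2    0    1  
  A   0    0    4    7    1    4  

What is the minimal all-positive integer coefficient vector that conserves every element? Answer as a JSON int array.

R: 1·0+1·5+2·0+1·0+5·1 = 10 | 5·2 = 10
J: 1·1+1·2+2·2+1·8+5·0 = 15 | 5·3 = 15
M: 1·0+1·6+2·2+1·0+5·2 = 20 | 5·4 = 20
T: 1·3+1·0+2·0+1·2+5·0 = 5 | 5·1 = 5
A: 1·0+1·0+2·4+1·7+5·1 = 20 | 5·4 = 20
gcd(1,1,2,1,5,5) = 1

Coefficients: [1, 1, 2, 1, 5, 5]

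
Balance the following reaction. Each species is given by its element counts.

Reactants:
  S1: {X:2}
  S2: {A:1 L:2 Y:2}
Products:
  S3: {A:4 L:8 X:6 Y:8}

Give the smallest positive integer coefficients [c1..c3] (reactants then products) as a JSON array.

A: 3·0+4·1 = 4 | 1·4 = 4
L: 3·0+4·2 = 8 | 1·8 = 8
X: 3·2+4·0 = 6 | 1·6 = 6
Y: 3·0+4·2 = 8 | 1·8 = 8
gcd(3,4,1) = 1

Coefficients: [3, 4, 1]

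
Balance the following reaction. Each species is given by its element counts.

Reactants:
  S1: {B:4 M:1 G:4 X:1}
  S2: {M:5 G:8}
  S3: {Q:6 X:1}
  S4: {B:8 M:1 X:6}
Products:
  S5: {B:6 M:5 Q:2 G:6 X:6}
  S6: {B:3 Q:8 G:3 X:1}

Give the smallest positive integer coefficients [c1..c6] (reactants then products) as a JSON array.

B: 4·4+1·0+6·0+1·8 = 24 | 2·6+4·3 = 24
M: 4·1+1·5+6·0+1·1 = 10 | 2·5+4·0 = 10
Q: 4·0+1·0+6·6+1·0 = 36 | 2·2+4·8 = 36
G: 4·4+1·8+6·0+1·0 = 24 | 2·6+4·3 = 24
X: 4·1+1·0+6·1+1·6 = 16 | 2·6+4·1 = 16
gcd(4,1,6,1,2,4) = 1

Coefficients: [4, 1, 6, 1, 2, 4]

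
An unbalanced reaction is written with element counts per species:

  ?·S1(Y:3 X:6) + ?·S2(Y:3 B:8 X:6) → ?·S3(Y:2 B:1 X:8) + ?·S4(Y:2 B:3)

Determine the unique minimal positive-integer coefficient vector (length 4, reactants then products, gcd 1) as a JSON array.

Y: 5·3+3·3 = 24 | 6·2+6·2 = 24
B: 5·0+3·8 = 24 | 6·1+6·3 = 24
X: 5·6+3·6 = 48 | 6·8+6·0 = 48
gcd(5,3,6,6) = 1

Coefficients: [5, 3, 6, 6]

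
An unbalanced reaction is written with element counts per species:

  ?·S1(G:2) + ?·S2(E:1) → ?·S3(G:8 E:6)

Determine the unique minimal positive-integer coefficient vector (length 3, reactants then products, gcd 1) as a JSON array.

Coefficients: [4, 6, 1]

G: 4·2+6·0 = 8 | 1·8 = 8
E: 4·0+6·1 = 6 | 1·6 = 6
gcd(4,6,1) = 1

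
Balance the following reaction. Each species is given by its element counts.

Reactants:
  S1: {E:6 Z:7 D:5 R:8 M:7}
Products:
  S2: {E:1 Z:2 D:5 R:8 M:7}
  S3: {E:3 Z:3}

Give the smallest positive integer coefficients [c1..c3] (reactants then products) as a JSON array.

Coefficients: [3, 3, 5]

E: 3·6 = 18 | 3·1+5·3 = 18
Z: 3·7 = 21 | 3·2+5·3 = 21
D: 3·5 = 15 | 3·5+5·0 = 15
R: 3·8 = 24 | 3·8+5·0 = 24
M: 3·7 = 21 | 3·7+5·0 = 21
gcd(3,3,5) = 1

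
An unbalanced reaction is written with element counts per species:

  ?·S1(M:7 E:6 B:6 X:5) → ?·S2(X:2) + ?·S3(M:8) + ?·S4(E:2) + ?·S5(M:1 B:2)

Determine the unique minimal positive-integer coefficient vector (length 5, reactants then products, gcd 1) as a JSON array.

M: 2·7 = 14 | 5·0+1·8+6·0+6·1 = 14
E: 2·6 = 12 | 5·0+1·0+6·2+6·0 = 12
B: 2·6 = 12 | 5·0+1·0+6·0+6·2 = 12
X: 2·5 = 10 | 5·2+1·0+6·0+6·0 = 10
gcd(2,5,1,6,6) = 1

Coefficients: [2, 5, 1, 6, 6]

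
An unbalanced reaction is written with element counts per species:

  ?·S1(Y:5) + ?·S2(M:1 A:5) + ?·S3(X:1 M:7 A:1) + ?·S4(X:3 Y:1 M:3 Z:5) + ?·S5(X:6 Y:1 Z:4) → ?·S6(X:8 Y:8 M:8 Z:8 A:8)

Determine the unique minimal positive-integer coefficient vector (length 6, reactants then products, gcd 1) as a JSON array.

Coefficients: [5, 6, 2, 4, 3, 4]

X: 5·0+6·0+2·1+4·3+3·6 = 32 | 4·8 = 32
Y: 5·5+6·0+2·0+4·1+3·1 = 32 | 4·8 = 32
M: 5·0+6·1+2·7+4·3+3·0 = 32 | 4·8 = 32
Z: 5·0+6·0+2·0+4·5+3·4 = 32 | 4·8 = 32
A: 5·0+6·5+2·1+4·0+3·0 = 32 | 4·8 = 32
gcd(5,6,2,4,3,4) = 1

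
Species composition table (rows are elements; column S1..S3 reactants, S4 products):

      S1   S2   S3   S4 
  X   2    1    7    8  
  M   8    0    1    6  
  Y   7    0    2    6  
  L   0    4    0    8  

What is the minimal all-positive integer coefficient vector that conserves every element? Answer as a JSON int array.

Coefficients: [2, 6, 2, 3]

X: 2·2+6·1+2·7 = 24 | 3·8 = 24
M: 2·8+6·0+2·1 = 18 | 3·6 = 18
Y: 2·7+6·0+2·2 = 18 | 3·6 = 18
L: 2·0+6·4+2·0 = 24 | 3·8 = 24
gcd(2,6,2,3) = 1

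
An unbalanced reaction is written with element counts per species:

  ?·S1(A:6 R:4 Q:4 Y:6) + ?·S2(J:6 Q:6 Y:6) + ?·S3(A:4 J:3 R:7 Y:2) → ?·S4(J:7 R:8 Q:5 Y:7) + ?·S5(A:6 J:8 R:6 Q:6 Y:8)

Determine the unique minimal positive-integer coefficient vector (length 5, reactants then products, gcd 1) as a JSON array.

Coefficients: [1, 6, 6, 2, 5]

A: 1·6+6·0+6·4 = 30 | 2·0+5·6 = 30
J: 1·0+6·6+6·3 = 54 | 2·7+5·8 = 54
R: 1·4+6·0+6·7 = 46 | 2·8+5·6 = 46
Q: 1·4+6·6+6·0 = 40 | 2·5+5·6 = 40
Y: 1·6+6·6+6·2 = 54 | 2·7+5·8 = 54
gcd(1,6,6,2,5) = 1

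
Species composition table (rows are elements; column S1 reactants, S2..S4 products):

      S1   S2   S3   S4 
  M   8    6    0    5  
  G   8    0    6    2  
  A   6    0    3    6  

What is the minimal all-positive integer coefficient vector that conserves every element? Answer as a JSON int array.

Coefficients: [5, 5, 6, 2]

M: 5·8 = 40 | 5·6+6·0+2·5 = 40
G: 5·8 = 40 | 5·0+6·6+2·2 = 40
A: 5·6 = 30 | 5·0+6·3+2·6 = 30
gcd(5,5,6,2) = 1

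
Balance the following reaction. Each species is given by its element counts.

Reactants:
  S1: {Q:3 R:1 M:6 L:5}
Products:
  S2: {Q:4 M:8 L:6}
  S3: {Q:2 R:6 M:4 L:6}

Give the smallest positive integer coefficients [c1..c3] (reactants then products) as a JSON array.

Coefficients: [6, 4, 1]

Q: 6·3 = 18 | 4·4+1·2 = 18
R: 6·1 = 6 | 4·0+1·6 = 6
M: 6·6 = 36 | 4·8+1·4 = 36
L: 6·5 = 30 | 4·6+1·6 = 30
gcd(6,4,1) = 1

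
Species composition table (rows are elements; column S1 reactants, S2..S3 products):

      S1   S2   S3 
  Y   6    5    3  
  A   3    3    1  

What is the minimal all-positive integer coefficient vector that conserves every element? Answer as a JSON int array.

Coefficients: [4, 3, 3]

Y: 4·6 = 24 | 3·5+3·3 = 24
A: 4·3 = 12 | 3·3+3·1 = 12
gcd(4,3,3) = 1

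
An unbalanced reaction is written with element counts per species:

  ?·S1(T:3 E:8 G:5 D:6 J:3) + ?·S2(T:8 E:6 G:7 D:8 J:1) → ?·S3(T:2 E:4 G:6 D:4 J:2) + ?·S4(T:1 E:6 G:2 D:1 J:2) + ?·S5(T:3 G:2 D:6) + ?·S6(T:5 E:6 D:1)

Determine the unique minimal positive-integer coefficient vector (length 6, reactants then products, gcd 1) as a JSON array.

T: 6·3+4·8 = 50 | 6·2+5·1+6·3+3·5 = 50
E: 6·8+4·6 = 72 | 6·4+5·6+6·0+3·6 = 72
G: 6·5+4·7 = 58 | 6·6+5·2+6·2+3·0 = 58
D: 6·6+4·8 = 68 | 6·4+5·1+6·6+3·1 = 68
J: 6·3+4·1 = 22 | 6·2+5·2+6·0+3·0 = 22
gcd(6,4,6,5,6,3) = 1

Coefficients: [6, 4, 6, 5, 6, 3]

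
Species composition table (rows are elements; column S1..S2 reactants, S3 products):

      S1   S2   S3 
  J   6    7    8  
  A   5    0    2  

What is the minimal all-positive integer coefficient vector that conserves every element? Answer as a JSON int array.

J: 2·6+4·7 = 40 | 5·8 = 40
A: 2·5+4·0 = 10 | 5·2 = 10
gcd(2,4,5) = 1

Coefficients: [2, 4, 5]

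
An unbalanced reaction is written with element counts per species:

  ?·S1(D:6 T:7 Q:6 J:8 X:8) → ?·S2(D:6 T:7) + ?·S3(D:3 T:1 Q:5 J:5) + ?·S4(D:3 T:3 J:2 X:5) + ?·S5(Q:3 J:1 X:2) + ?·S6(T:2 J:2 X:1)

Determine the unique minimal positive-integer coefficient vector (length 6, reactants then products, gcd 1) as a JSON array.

Coefficients: [5, 1, 3, 5, 5, 5]

D: 5·6 = 30 | 1·6+3·3+5·3+5·0+5·0 = 30
T: 5·7 = 35 | 1·7+3·1+5·3+5·0+5·2 = 35
Q: 5·6 = 30 | 1·0+3·5+5·0+5·3+5·0 = 30
J: 5·8 = 40 | 1·0+3·5+5·2+5·1+5·2 = 40
X: 5·8 = 40 | 1·0+3·0+5·5+5·2+5·1 = 40
gcd(5,1,3,5,5,5) = 1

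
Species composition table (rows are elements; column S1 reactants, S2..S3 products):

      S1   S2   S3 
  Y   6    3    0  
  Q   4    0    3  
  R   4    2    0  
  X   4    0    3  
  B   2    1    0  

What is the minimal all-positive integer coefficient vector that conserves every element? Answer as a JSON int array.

Coefficients: [3, 6, 4]

Y: 3·6 = 18 | 6·3+4·0 = 18
Q: 3·4 = 12 | 6·0+4·3 = 12
R: 3·4 = 12 | 6·2+4·0 = 12
X: 3·4 = 12 | 6·0+4·3 = 12
B: 3·2 = 6 | 6·1+4·0 = 6
gcd(3,6,4) = 1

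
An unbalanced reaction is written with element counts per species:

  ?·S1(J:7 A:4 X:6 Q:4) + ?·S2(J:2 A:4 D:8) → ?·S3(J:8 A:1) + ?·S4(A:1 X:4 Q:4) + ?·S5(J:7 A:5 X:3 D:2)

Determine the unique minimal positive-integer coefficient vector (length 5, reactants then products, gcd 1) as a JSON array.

Coefficients: [6, 1, 2, 6, 4]

J: 6·7+1·2 = 44 | 2·8+6·0+4·7 = 44
A: 6·4+1·4 = 28 | 2·1+6·1+4·5 = 28
X: 6·6+1·0 = 36 | 2·0+6·4+4·3 = 36
D: 6·0+1·8 = 8 | 2·0+6·0+4·2 = 8
Q: 6·4+1·0 = 24 | 2·0+6·4+4·0 = 24
gcd(6,1,2,6,4) = 1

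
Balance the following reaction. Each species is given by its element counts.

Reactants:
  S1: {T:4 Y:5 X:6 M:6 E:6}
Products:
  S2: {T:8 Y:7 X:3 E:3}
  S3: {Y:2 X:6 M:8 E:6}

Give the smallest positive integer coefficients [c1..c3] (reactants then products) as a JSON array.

Coefficients: [4, 2, 3]

T: 4·4 = 16 | 2·8+3·0 = 16
Y: 4·5 = 20 | 2·7+3·2 = 20
X: 4·6 = 24 | 2·3+3·6 = 24
M: 4·6 = 24 | 2·0+3·8 = 24
E: 4·6 = 24 | 2·3+3·6 = 24
gcd(4,2,3) = 1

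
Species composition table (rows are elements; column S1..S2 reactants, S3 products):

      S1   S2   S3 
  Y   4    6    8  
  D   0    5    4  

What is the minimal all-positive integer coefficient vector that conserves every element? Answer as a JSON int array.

Coefficients: [4, 4, 5]

Y: 4·4+4·6 = 40 | 5·8 = 40
D: 4·0+4·5 = 20 | 5·4 = 20
gcd(4,4,5) = 1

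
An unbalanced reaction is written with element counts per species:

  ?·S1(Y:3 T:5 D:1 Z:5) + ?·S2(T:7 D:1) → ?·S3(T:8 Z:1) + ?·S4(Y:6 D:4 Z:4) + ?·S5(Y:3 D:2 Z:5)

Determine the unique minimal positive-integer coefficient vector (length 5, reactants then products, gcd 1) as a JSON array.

Coefficients: [4, 4, 6, 1, 2]

Y: 4·3+4·0 = 12 | 6·0+1·6+2·3 = 12
T: 4·5+4·7 = 48 | 6·8+1·0+2·0 = 48
D: 4·1+4·1 = 8 | 6·0+1·4+2·2 = 8
Z: 4·5+4·0 = 20 | 6·1+1·4+2·5 = 20
gcd(4,4,6,1,2) = 1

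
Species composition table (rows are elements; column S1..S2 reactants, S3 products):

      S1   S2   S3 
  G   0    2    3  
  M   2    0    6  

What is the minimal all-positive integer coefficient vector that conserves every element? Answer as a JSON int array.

Coefficients: [6, 3, 2]

G: 6·0+3·2 = 6 | 2·3 = 6
M: 6·2+3·0 = 12 | 2·6 = 12
gcd(6,3,2) = 1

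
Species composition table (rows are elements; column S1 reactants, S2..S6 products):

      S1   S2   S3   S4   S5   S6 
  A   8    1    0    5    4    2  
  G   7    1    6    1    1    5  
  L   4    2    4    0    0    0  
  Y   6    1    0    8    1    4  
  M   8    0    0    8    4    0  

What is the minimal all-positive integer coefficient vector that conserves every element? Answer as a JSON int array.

A: 5·8 = 40 | 4·1+3·0+2·5+6·4+1·2 = 40
G: 5·7 = 35 | 4·1+3·6+2·1+6·1+1·5 = 35
L: 5·4 = 20 | 4·2+3·4+2·0+6·0+1·0 = 20
Y: 5·6 = 30 | 4·1+3·0+2·8+6·1+1·4 = 30
M: 5·8 = 40 | 4·0+3·0+2·8+6·4+1·0 = 40
gcd(5,4,3,2,6,1) = 1

Coefficients: [5, 4, 3, 2, 6, 1]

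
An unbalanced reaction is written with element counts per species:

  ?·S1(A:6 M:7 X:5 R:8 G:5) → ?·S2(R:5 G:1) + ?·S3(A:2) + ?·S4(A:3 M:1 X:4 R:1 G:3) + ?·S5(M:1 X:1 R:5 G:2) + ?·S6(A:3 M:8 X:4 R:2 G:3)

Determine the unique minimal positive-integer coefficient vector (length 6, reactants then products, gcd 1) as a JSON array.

Coefficients: [5, 5, 6, 2, 1, 4]

A: 5·6 = 30 | 5·0+6·2+2·3+1·0+4·3 = 30
M: 5·7 = 35 | 5·0+6·0+2·1+1·1+4·8 = 35
X: 5·5 = 25 | 5·0+6·0+2·4+1·1+4·4 = 25
R: 5·8 = 40 | 5·5+6·0+2·1+1·5+4·2 = 40
G: 5·5 = 25 | 5·1+6·0+2·3+1·2+4·3 = 25
gcd(5,5,6,2,1,4) = 1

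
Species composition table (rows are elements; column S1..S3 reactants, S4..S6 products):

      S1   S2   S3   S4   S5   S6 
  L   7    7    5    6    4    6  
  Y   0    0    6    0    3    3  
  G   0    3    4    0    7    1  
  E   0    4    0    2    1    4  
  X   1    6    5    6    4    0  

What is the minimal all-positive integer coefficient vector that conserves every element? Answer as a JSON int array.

Coefficients: [1, 6, 3, 6, 4, 2]

L: 1·7+6·7+3·5 = 64 | 6·6+4·4+2·6 = 64
Y: 1·0+6·0+3·6 = 18 | 6·0+4·3+2·3 = 18
G: 1·0+6·3+3·4 = 30 | 6·0+4·7+2·1 = 30
E: 1·0+6·4+3·0 = 24 | 6·2+4·1+2·4 = 24
X: 1·1+6·6+3·5 = 52 | 6·6+4·4+2·0 = 52
gcd(1,6,3,6,4,2) = 1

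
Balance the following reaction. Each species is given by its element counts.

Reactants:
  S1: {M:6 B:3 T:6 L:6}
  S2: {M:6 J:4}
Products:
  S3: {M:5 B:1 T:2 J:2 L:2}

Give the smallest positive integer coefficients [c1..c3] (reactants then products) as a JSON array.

Coefficients: [2, 3, 6]

M: 2·6+3·6 = 30 | 6·5 = 30
B: 2·3+3·0 = 6 | 6·1 = 6
T: 2·6+3·0 = 12 | 6·2 = 12
J: 2·0+3·4 = 12 | 6·2 = 12
L: 2·6+3·0 = 12 | 6·2 = 12
gcd(2,3,6) = 1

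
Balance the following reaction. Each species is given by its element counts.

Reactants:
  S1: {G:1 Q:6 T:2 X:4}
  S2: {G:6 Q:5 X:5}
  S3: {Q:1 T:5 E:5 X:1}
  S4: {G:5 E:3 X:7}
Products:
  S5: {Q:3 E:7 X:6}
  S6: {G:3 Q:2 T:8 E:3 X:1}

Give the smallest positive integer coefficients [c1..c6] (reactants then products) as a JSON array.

Coefficients: [1, 1, 6, 1, 3, 4]

G: 1·1+1·6+6·0+1·5 = 12 | 3·0+4·3 = 12
Q: 1·6+1·5+6·1+1·0 = 17 | 3·3+4·2 = 17
T: 1·2+1·0+6·5+1·0 = 32 | 3·0+4·8 = 32
E: 1·0+1·0+6·5+1·3 = 33 | 3·7+4·3 = 33
X: 1·4+1·5+6·1+1·7 = 22 | 3·6+4·1 = 22
gcd(1,1,6,1,3,4) = 1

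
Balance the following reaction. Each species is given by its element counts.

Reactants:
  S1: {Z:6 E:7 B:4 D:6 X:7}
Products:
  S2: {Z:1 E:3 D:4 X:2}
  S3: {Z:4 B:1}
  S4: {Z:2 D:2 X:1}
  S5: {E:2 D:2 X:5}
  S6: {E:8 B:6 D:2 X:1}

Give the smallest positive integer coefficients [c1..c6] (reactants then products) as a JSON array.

Z: 6·6 = 36 | 2·1+6·4+5·2+6·0+3·0 = 36
E: 6·7 = 42 | 2·3+6·0+5·0+6·2+3·8 = 42
B: 6·4 = 24 | 2·0+6·1+5·0+6·0+3·6 = 24
D: 6·6 = 36 | 2·4+6·0+5·2+6·2+3·2 = 36
X: 6·7 = 42 | 2·2+6·0+5·1+6·5+3·1 = 42
gcd(6,2,6,5,6,3) = 1

Coefficients: [6, 2, 6, 5, 6, 3]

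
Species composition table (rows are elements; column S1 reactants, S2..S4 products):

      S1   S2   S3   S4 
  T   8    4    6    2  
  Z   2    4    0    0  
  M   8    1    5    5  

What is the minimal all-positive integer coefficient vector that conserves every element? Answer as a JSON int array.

Coefficients: [4, 2, 3, 3]

T: 4·8 = 32 | 2·4+3·6+3·2 = 32
Z: 4·2 = 8 | 2·4+3·0+3·0 = 8
M: 4·8 = 32 | 2·1+3·5+3·5 = 32
gcd(4,2,3,3) = 1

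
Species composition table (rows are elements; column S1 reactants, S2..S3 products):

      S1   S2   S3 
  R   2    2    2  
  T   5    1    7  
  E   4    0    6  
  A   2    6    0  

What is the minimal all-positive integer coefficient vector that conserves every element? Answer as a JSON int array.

R: 3·2 = 6 | 1·2+2·2 = 6
T: 3·5 = 15 | 1·1+2·7 = 15
E: 3·4 = 12 | 1·0+2·6 = 12
A: 3·2 = 6 | 1·6+2·0 = 6
gcd(3,1,2) = 1

Coefficients: [3, 1, 2]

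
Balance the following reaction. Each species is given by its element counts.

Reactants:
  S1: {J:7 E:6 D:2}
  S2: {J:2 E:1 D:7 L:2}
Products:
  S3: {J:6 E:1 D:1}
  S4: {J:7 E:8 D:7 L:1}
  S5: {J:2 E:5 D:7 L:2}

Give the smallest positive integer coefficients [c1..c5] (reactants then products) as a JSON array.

J: 6·7+5·2 = 52 | 5·6+2·7+4·2 = 52
E: 6·6+5·1 = 41 | 5·1+2·8+4·5 = 41
D: 6·2+5·7 = 47 | 5·1+2·7+4·7 = 47
L: 6·0+5·2 = 10 | 5·0+2·1+4·2 = 10
gcd(6,5,5,2,4) = 1

Coefficients: [6, 5, 5, 2, 4]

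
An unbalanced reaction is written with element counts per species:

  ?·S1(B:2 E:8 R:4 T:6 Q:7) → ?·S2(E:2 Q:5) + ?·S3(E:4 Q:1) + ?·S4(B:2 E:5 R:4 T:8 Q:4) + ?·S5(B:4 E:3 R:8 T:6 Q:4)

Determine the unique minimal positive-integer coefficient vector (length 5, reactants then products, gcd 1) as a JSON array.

B: 5·2 = 10 | 3·0+4·0+3·2+1·4 = 10
E: 5·8 = 40 | 3·2+4·4+3·5+1·3 = 40
R: 5·4 = 20 | 3·0+4·0+3·4+1·8 = 20
T: 5·6 = 30 | 3·0+4·0+3·8+1·6 = 30
Q: 5·7 = 35 | 3·5+4·1+3·4+1·4 = 35
gcd(5,3,4,3,1) = 1

Coefficients: [5, 3, 4, 3, 1]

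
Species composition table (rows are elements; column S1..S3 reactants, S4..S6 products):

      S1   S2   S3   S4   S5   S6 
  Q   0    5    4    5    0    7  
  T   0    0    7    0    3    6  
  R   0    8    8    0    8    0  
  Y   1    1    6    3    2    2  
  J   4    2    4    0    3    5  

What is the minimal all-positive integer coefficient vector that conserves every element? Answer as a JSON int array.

Q: 1·0+2·5+3·4 = 22 | 3·5+5·0+1·7 = 22
T: 1·0+2·0+3·7 = 21 | 3·0+5·3+1·6 = 21
R: 1·0+2·8+3·8 = 40 | 3·0+5·8+1·0 = 40
Y: 1·1+2·1+3·6 = 21 | 3·3+5·2+1·2 = 21
J: 1·4+2·2+3·4 = 20 | 3·0+5·3+1·5 = 20
gcd(1,2,3,3,5,1) = 1

Coefficients: [1, 2, 3, 3, 5, 1]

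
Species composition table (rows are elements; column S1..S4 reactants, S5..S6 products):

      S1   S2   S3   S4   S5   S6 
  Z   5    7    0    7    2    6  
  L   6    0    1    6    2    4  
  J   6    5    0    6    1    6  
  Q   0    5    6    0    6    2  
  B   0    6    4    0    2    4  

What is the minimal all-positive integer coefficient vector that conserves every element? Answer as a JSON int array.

Coefficients: [2, 2, 4, 2, 4, 5]

Z: 2·5+2·7+4·0+2·7 = 38 | 4·2+5·6 = 38
L: 2·6+2·0+4·1+2·6 = 28 | 4·2+5·4 = 28
J: 2·6+2·5+4·0+2·6 = 34 | 4·1+5·6 = 34
Q: 2·0+2·5+4·6+2·0 = 34 | 4·6+5·2 = 34
B: 2·0+2·6+4·4+2·0 = 28 | 4·2+5·4 = 28
gcd(2,2,4,2,4,5) = 1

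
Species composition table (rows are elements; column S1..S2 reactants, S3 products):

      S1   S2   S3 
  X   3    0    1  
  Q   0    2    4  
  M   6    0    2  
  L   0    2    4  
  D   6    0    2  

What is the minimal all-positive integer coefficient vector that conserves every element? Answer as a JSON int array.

X: 1·3+6·0 = 3 | 3·1 = 3
Q: 1·0+6·2 = 12 | 3·4 = 12
M: 1·6+6·0 = 6 | 3·2 = 6
L: 1·0+6·2 = 12 | 3·4 = 12
D: 1·6+6·0 = 6 | 3·2 = 6
gcd(1,6,3) = 1

Coefficients: [1, 6, 3]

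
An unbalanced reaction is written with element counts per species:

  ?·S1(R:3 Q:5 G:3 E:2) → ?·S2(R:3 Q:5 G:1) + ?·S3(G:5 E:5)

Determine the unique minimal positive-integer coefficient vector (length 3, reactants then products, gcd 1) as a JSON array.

Coefficients: [5, 5, 2]

R: 5·3 = 15 | 5·3+2·0 = 15
Q: 5·5 = 25 | 5·5+2·0 = 25
G: 5·3 = 15 | 5·1+2·5 = 15
E: 5·2 = 10 | 5·0+2·5 = 10
gcd(5,5,2) = 1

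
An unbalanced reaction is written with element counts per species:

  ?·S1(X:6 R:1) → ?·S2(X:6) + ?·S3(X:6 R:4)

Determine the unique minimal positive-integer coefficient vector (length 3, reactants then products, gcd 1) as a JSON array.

X: 4·6 = 24 | 3·6+1·6 = 24
R: 4·1 = 4 | 3·0+1·4 = 4
gcd(4,3,1) = 1

Coefficients: [4, 3, 1]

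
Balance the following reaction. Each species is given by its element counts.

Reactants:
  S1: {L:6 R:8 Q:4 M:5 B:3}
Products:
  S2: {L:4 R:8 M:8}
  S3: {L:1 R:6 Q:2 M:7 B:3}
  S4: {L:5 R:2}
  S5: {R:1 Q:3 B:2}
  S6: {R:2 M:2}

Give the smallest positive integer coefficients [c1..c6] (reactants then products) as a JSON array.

L: 5·6 = 30 | 1·4+1·1+5·5+6·0+5·0 = 30
R: 5·8 = 40 | 1·8+1·6+5·2+6·1+5·2 = 40
Q: 5·4 = 20 | 1·0+1·2+5·0+6·3+5·0 = 20
M: 5·5 = 25 | 1·8+1·7+5·0+6·0+5·2 = 25
B: 5·3 = 15 | 1·0+1·3+5·0+6·2+5·0 = 15
gcd(5,1,1,5,6,5) = 1

Coefficients: [5, 1, 1, 5, 6, 5]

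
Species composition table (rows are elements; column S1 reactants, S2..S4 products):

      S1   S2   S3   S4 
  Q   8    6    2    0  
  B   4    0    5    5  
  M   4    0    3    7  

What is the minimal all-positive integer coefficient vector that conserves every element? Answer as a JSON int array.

Coefficients: [5, 6, 2, 2]

Q: 5·8 = 40 | 6·6+2·2+2·0 = 40
B: 5·4 = 20 | 6·0+2·5+2·5 = 20
M: 5·4 = 20 | 6·0+2·3+2·7 = 20
gcd(5,6,2,2) = 1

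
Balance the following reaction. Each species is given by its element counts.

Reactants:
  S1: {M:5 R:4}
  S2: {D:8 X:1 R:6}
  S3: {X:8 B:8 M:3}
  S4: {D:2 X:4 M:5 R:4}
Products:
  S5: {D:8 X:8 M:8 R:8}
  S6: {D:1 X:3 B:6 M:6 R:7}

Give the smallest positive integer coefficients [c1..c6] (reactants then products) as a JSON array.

D: 5·0+4·8+3·0+6·2 = 44 | 5·8+4·1 = 44
X: 5·0+4·1+3·8+6·4 = 52 | 5·8+4·3 = 52
B: 5·0+4·0+3·8+6·0 = 24 | 5·0+4·6 = 24
M: 5·5+4·0+3·3+6·5 = 64 | 5·8+4·6 = 64
R: 5·4+4·6+3·0+6·4 = 68 | 5·8+4·7 = 68
gcd(5,4,3,6,5,4) = 1

Coefficients: [5, 4, 3, 6, 5, 4]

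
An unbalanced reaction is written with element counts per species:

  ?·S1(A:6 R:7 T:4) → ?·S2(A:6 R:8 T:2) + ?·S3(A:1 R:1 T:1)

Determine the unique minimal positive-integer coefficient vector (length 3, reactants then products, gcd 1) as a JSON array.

Coefficients: [2, 1, 6]

A: 2·6 = 12 | 1·6+6·1 = 12
R: 2·7 = 14 | 1·8+6·1 = 14
T: 2·4 = 8 | 1·2+6·1 = 8
gcd(2,1,6) = 1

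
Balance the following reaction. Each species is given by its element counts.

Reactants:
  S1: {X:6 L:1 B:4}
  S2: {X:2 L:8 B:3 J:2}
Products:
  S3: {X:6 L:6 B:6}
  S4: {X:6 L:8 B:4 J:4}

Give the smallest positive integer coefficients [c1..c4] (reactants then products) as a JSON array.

Coefficients: [6, 6, 5, 3]

X: 6·6+6·2 = 48 | 5·6+3·6 = 48
L: 6·1+6·8 = 54 | 5·6+3·8 = 54
B: 6·4+6·3 = 42 | 5·6+3·4 = 42
J: 6·0+6·2 = 12 | 5·0+3·4 = 12
gcd(6,6,5,3) = 1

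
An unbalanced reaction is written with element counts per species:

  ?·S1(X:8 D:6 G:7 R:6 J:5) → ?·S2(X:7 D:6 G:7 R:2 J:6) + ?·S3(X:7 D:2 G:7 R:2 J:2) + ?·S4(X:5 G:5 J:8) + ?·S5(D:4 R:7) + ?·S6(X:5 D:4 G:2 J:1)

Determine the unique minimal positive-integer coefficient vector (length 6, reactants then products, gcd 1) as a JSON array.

X: 6·8 = 48 | 1·7+3·7+2·5+4·0+2·5 = 48
D: 6·6 = 36 | 1·6+3·2+2·0+4·4+2·4 = 36
G: 6·7 = 42 | 1·7+3·7+2·5+4·0+2·2 = 42
R: 6·6 = 36 | 1·2+3·2+2·0+4·7+2·0 = 36
J: 6·5 = 30 | 1·6+3·2+2·8+4·0+2·1 = 30
gcd(6,1,3,2,4,2) = 1

Coefficients: [6, 1, 3, 2, 4, 2]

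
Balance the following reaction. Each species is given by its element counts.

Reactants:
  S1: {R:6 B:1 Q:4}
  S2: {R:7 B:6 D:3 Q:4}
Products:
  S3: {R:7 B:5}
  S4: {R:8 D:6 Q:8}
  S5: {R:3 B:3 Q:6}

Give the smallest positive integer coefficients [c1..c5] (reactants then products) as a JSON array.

R: 6·6+6·7 = 78 | 6·7+3·8+4·3 = 78
B: 6·1+6·6 = 42 | 6·5+3·0+4·3 = 42
D: 6·0+6·3 = 18 | 6·0+3·6+4·0 = 18
Q: 6·4+6·4 = 48 | 6·0+3·8+4·6 = 48
gcd(6,6,6,3,4) = 1

Coefficients: [6, 6, 6, 3, 4]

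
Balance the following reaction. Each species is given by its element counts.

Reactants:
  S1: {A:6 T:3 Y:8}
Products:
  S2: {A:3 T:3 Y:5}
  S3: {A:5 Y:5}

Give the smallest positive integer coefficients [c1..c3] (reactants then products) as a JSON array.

Coefficients: [5, 5, 3]

A: 5·6 = 30 | 5·3+3·5 = 30
T: 5·3 = 15 | 5·3+3·0 = 15
Y: 5·8 = 40 | 5·5+3·5 = 40
gcd(5,5,3) = 1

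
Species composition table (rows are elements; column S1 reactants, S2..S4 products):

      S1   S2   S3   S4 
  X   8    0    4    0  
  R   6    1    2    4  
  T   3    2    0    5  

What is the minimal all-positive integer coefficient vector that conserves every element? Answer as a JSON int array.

X: 3·8 = 24 | 2·0+6·4+1·0 = 24
R: 3·6 = 18 | 2·1+6·2+1·4 = 18
T: 3·3 = 9 | 2·2+6·0+1·5 = 9
gcd(3,2,6,1) = 1

Coefficients: [3, 2, 6, 1]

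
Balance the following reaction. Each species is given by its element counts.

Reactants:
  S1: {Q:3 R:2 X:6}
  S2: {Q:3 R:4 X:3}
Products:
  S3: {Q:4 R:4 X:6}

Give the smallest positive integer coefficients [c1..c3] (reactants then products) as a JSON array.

Coefficients: [2, 2, 3]

Q: 2·3+2·3 = 12 | 3·4 = 12
R: 2·2+2·4 = 12 | 3·4 = 12
X: 2·6+2·3 = 18 | 3·6 = 18
gcd(2,2,3) = 1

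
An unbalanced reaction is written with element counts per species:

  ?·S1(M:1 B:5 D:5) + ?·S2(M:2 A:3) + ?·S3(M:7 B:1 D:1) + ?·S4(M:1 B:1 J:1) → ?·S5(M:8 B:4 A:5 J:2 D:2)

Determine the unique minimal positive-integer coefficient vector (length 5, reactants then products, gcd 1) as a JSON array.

M: 1·1+5·2+1·7+6·1 = 24 | 3·8 = 24
B: 1·5+5·0+1·1+6·1 = 12 | 3·4 = 12
A: 1·0+5·3+1·0+6·0 = 15 | 3·5 = 15
J: 1·0+5·0+1·0+6·1 = 6 | 3·2 = 6
D: 1·5+5·0+1·1+6·0 = 6 | 3·2 = 6
gcd(1,5,1,6,3) = 1

Coefficients: [1, 5, 1, 6, 3]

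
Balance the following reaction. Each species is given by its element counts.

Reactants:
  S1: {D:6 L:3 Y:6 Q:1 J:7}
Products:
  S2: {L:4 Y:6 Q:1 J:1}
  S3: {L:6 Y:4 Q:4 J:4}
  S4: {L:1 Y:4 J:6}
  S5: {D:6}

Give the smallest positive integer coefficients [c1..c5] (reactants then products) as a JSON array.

D: 5·6 = 30 | 1·0+1·0+5·0+5·6 = 30
L: 5·3 = 15 | 1·4+1·6+5·1+5·0 = 15
Y: 5·6 = 30 | 1·6+1·4+5·4+5·0 = 30
Q: 5·1 = 5 | 1·1+1·4+5·0+5·0 = 5
J: 5·7 = 35 | 1·1+1·4+5·6+5·0 = 35
gcd(5,1,1,5,5) = 1

Coefficients: [5, 1, 1, 5, 5]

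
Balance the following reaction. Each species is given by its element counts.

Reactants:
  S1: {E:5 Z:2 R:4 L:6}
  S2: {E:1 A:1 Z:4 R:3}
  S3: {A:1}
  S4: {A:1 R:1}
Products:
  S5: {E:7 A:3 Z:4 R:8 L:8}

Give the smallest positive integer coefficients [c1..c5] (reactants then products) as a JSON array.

E: 4·5+1·1+3·0+5·0 = 21 | 3·7 = 21
A: 4·0+1·1+3·1+5·1 = 9 | 3·3 = 9
Z: 4·2+1·4+3·0+5·0 = 12 | 3·4 = 12
R: 4·4+1·3+3·0+5·1 = 24 | 3·8 = 24
L: 4·6+1·0+3·0+5·0 = 24 | 3·8 = 24
gcd(4,1,3,5,3) = 1

Coefficients: [4, 1, 3, 5, 3]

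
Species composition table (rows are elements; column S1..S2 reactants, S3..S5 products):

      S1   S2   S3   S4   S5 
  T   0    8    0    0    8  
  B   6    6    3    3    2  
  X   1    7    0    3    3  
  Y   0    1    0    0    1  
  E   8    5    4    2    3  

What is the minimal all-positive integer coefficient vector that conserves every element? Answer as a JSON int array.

T: 3·0+3·8 = 24 | 5·0+5·0+3·8 = 24
B: 3·6+3·6 = 36 | 5·3+5·3+3·2 = 36
X: 3·1+3·7 = 24 | 5·0+5·3+3·3 = 24
Y: 3·0+3·1 = 3 | 5·0+5·0+3·1 = 3
E: 3·8+3·5 = 39 | 5·4+5·2+3·3 = 39
gcd(3,3,5,5,3) = 1

Coefficients: [3, 3, 5, 5, 3]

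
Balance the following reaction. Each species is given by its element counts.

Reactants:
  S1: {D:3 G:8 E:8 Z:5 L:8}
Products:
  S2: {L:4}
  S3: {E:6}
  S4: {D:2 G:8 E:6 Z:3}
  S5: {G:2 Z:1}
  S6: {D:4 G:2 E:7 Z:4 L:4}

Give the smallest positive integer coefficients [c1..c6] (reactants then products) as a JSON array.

Coefficients: [4, 6, 1, 2, 6, 2]

D: 4·3 = 12 | 6·0+1·0+2·2+6·0+2·4 = 12
G: 4·8 = 32 | 6·0+1·0+2·8+6·2+2·2 = 32
E: 4·8 = 32 | 6·0+1·6+2·6+6·0+2·7 = 32
Z: 4·5 = 20 | 6·0+1·0+2·3+6·1+2·4 = 20
L: 4·8 = 32 | 6·4+1·0+2·0+6·0+2·4 = 32
gcd(4,6,1,2,6,2) = 1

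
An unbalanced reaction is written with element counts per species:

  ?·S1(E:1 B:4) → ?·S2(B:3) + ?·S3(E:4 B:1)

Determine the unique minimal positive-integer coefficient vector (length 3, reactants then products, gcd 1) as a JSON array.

Coefficients: [4, 5, 1]

E: 4·1 = 4 | 5·0+1·4 = 4
B: 4·4 = 16 | 5·3+1·1 = 16
gcd(4,5,1) = 1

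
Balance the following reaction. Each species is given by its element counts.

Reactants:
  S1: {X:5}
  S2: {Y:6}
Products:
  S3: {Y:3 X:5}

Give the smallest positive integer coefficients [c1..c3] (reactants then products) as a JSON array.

Coefficients: [2, 1, 2]

Y: 2·0+1·6 = 6 | 2·3 = 6
X: 2·5+1·0 = 10 | 2·5 = 10
gcd(2,1,2) = 1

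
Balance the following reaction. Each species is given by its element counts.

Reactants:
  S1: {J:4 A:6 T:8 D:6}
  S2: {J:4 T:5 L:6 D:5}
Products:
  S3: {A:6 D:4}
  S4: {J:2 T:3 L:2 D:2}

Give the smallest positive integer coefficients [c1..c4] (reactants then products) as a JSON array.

Coefficients: [1, 2, 1, 6]

J: 1·4+2·4 = 12 | 1·0+6·2 = 12
A: 1·6+2·0 = 6 | 1·6+6·0 = 6
T: 1·8+2·5 = 18 | 1·0+6·3 = 18
L: 1·0+2·6 = 12 | 1·0+6·2 = 12
D: 1·6+2·5 = 16 | 1·4+6·2 = 16
gcd(1,2,1,6) = 1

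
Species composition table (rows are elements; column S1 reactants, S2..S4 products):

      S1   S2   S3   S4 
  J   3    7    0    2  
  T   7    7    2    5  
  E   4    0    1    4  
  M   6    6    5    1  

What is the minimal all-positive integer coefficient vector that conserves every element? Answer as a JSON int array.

Coefficients: [5, 1, 4, 4]

J: 5·3 = 15 | 1·7+4·0+4·2 = 15
T: 5·7 = 35 | 1·7+4·2+4·5 = 35
E: 5·4 = 20 | 1·0+4·1+4·4 = 20
M: 5·6 = 30 | 1·6+4·5+4·1 = 30
gcd(5,1,4,4) = 1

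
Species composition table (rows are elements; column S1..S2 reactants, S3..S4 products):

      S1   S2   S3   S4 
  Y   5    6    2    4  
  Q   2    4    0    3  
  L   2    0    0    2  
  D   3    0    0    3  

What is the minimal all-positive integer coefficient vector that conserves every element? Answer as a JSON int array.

Y: 4·5+1·6 = 26 | 5·2+4·4 = 26
Q: 4·2+1·4 = 12 | 5·0+4·3 = 12
L: 4·2+1·0 = 8 | 5·0+4·2 = 8
D: 4·3+1·0 = 12 | 5·0+4·3 = 12
gcd(4,1,5,4) = 1

Coefficients: [4, 1, 5, 4]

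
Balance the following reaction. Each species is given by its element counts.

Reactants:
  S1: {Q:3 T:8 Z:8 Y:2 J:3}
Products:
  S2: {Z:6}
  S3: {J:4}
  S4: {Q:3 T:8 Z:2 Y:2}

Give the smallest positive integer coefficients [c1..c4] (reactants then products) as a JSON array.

Q: 4·3 = 12 | 4·0+3·0+4·3 = 12
T: 4·8 = 32 | 4·0+3·0+4·8 = 32
Z: 4·8 = 32 | 4·6+3·0+4·2 = 32
Y: 4·2 = 8 | 4·0+3·0+4·2 = 8
J: 4·3 = 12 | 4·0+3·4+4·0 = 12
gcd(4,4,3,4) = 1

Coefficients: [4, 4, 3, 4]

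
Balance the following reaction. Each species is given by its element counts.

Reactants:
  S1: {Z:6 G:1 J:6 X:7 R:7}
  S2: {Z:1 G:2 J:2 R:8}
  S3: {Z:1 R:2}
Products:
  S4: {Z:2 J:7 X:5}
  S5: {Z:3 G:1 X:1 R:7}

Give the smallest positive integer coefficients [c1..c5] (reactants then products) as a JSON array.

Z: 2·6+1·1+3·1 = 16 | 2·2+4·3 = 16
G: 2·1+1·2+3·0 = 4 | 2·0+4·1 = 4
J: 2·6+1·2+3·0 = 14 | 2·7+4·0 = 14
X: 2·7+1·0+3·0 = 14 | 2·5+4·1 = 14
R: 2·7+1·8+3·2 = 28 | 2·0+4·7 = 28
gcd(2,1,3,2,4) = 1

Coefficients: [2, 1, 3, 2, 4]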